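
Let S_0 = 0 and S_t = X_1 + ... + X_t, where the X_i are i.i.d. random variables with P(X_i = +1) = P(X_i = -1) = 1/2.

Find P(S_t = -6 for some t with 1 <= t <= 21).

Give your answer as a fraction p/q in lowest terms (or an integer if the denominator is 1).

Answer: 24805/131072

Derivation:
Count via complement. Let g(t,s) = #length-t paths at position s with S_1..S_t all ≠ -6.
g(t,s) = g(t-1,s-1) + g(t-1,s+1) for s ≠ -6; g(t,-6) = 0.
t=0: g(0,0)=1
t=1: g(1,-1)=1 g(1,1)=1
t=2: g(2,-2)=1 g(2,0)=2 g(2,2)=1
t=3: g(3,-3)=1 g(3,-1)=3 g(3,1)=3 g(3,3)=1
t=4: g(4,-4)=1 g(4,-2)=4 g(4,0)=6 g(4,2)=4 g(4,4)=1
t=5: g(5,-5)=1 g(5,-3)=5 g(5,-1)=10 g(5,1)=10 g(5,3)=5 g(5,5)=1
t=6: g(6,-4)=6 g(6,-2)=15 g(6,0)=20 g(6,2)=15 g(6,4)=6 g(6,6)=1
t=7: g(7,-5)=6 g(7,-3)=21 g(7,-1)=35 g(7,1)=35 g(7,3)=21 g(7,5)=7 g(7,7)=1
t=8: g(8,-4)=27 g(8,-2)=56 g(8,0)=70 g(8,2)=56 g(8,4)=28 g(8,6)=8 g(8,8)=1
t=9: g(9,-5)=27 g(9,-3)=83 g(9,-1)=126 g(9,1)=126 g(9,3)=84 g(9,5)=36 g(9,7)=9 g(9,9)=1
t=10: g(10,-4)=110 g(10,-2)=209 g(10,0)=252 g(10,2)=210 g(10,4)=120 g(10,6)=45 g(10,8)=10 g(10,10)=1
t=11: g(11,-5)=110 g(11,-3)=319 g(11,-1)=461 g(11,1)=462 g(11,3)=330 g(11,5)=165 g(11,7)=55 g(11,9)=11 g(11,11)=1
t=12: g(12,-4)=429 g(12,-2)=780 g(12,0)=923 g(12,2)=792 g(12,4)=495 g(12,6)=220 g(12,8)=66 g(12,10)=12 g(12,12)=1
t=13: g(13,-5)=429 g(13,-3)=1209 g(13,-1)=1703 g(13,1)=1715 g(13,3)=1287 g(13,5)=715 g(13,7)=286 g(13,9)=78 g(13,11)=13 g(13,13)=1
t=14: g(14,-4)=1638 g(14,-2)=2912 g(14,0)=3418 g(14,2)=3002 g(14,4)=2002 g(14,6)=1001 g(14,8)=364 g(14,10)=91 g(14,12)=14 g(14,14)=1
t=15: g(15,-5)=1638 g(15,-3)=4550 g(15,-1)=6330 g(15,1)=6420 g(15,3)=5004 g(15,5)=3003 g(15,7)=1365 g(15,9)=455 g(15,11)=105 g(15,13)=15 g(15,15)=1
t=16: g(16,-4)=6188 g(16,-2)=10880 g(16,0)=12750 g(16,2)=11424 g(16,4)=8007 g(16,6)=4368 g(16,8)=1820 g(16,10)=560 g(16,12)=120 g(16,14)=16 g(16,16)=1
t=17: g(17,-5)=6188 g(17,-3)=17068 g(17,-1)=23630 g(17,1)=24174 g(17,3)=19431 g(17,5)=12375 g(17,7)=6188 g(17,9)=2380 g(17,11)=680 g(17,13)=136 g(17,15)=17 g(17,17)=1
t=18: g(18,-4)=23256 g(18,-2)=40698 g(18,0)=47804 g(18,2)=43605 g(18,4)=31806 g(18,6)=18563 g(18,8)=8568 g(18,10)=3060 g(18,12)=816 g(18,14)=153 g(18,16)=18 g(18,18)=1
t=19: g(19,-5)=23256 g(19,-3)=63954 g(19,-1)=88502 g(19,1)=91409 g(19,3)=75411 g(19,5)=50369 g(19,7)=27131 g(19,9)=11628 g(19,11)=3876 g(19,13)=969 g(19,15)=171 g(19,17)=19 g(19,19)=1
t=20: g(20,-4)=87210 g(20,-2)=152456 g(20,0)=179911 g(20,2)=166820 g(20,4)=125780 g(20,6)=77500 g(20,8)=38759 g(20,10)=15504 g(20,12)=4845 g(20,14)=1140 g(20,16)=190 g(20,18)=20 g(20,20)=1
t=21: g(21,-5)=87210 g(21,-3)=239666 g(21,-1)=332367 g(21,1)=346731 g(21,3)=292600 g(21,5)=203280 g(21,7)=116259 g(21,9)=54263 g(21,11)=20349 g(21,13)=5985 g(21,15)=1330 g(21,17)=210 g(21,19)=21 g(21,21)=1
Paths never hitting -6: Σ_s g(21,s) = 1700272
Paths hitting -6: 2^21 - 1700272 = 396880
P = 396880/2097152 = 24805/131072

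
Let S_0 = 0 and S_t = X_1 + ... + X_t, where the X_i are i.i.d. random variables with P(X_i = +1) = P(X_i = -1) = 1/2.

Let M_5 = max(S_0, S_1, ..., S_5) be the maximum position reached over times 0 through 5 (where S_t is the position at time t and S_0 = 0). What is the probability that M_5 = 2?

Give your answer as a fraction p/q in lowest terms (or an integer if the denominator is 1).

Let M_5 = max(S_0,...,S_5). Use the reflection principle: for j ≥ 1, #{paths with M_5 ≥ j} = #{S_5 ≥ j} + #{S_5 ≥ j+1}.
By reflection, #{M_5 ≥ 2} = #{S_5 ≥ 2} + #{S_5 ≥ 3} = 6 + 6 = 12.
#{M_5 ≥ 3} = #{S_5 ≥ 3} + #{S_5 ≥ 4} = 6 + 1 = 7.
#{M_5 = 2} = 12 - 7 = 5.
P(M_5 = 2) = 5/32 = 5/32

Answer: 5/32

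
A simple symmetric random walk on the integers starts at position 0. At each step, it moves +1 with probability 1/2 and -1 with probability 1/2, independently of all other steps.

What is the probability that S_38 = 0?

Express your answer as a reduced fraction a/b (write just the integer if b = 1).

To return to 0 after 38 steps: need exactly 19 steps of +1 and 19 of -1.
Favorable paths: C(38,19) = 35345263800
Total paths: 2^38 = 274877906944
P = 35345263800/274877906944 = 4418157975/34359738368

Answer: 4418157975/34359738368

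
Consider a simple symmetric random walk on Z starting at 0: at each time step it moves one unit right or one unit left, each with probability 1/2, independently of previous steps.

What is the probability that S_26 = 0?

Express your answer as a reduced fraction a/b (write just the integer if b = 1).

Answer: 1300075/8388608

Derivation:
To return to 0 after 26 steps: need exactly 13 steps of +1 and 13 of -1.
Favorable paths: C(26,13) = 10400600
Total paths: 2^26 = 67108864
P = 10400600/67108864 = 1300075/8388608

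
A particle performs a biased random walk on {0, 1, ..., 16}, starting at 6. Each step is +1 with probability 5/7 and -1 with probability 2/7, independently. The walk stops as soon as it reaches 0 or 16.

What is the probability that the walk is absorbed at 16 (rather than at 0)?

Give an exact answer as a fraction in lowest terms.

Answer: 7236328125/7266086909

Derivation:
Biased walk: p = 5/7, q = 2/7, r = q/p = 2/5
Gambler's ruin: P(hit 16 before 0 | start at 6) = (1 - r^a)/(1 - r^N)
r^6 = 64/15625; r^16 = 65536/152587890625
P = (1 - 64/15625) / (1 - 65536/152587890625) = 15561/15625 / 152587825089/152587890625 = 7236328125/7266086909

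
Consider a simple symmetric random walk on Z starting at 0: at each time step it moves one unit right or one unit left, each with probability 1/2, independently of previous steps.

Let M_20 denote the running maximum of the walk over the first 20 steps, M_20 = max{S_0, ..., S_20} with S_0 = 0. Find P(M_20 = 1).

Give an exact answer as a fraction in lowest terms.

Let M_20 = max(S_0,...,S_20). Use the reflection principle: for j ≥ 1, #{paths with M_20 ≥ j} = #{S_20 ≥ j} + #{S_20 ≥ j+1}.
By reflection, #{M_20 ≥ 1} = #{S_20 ≥ 1} + #{S_20 ≥ 2} = 431910 + 431910 = 863820.
#{M_20 ≥ 2} = #{S_20 ≥ 2} + #{S_20 ≥ 3} = 431910 + 263950 = 695860.
#{M_20 = 1} = 863820 - 695860 = 167960.
P(M_20 = 1) = 167960/1048576 = 20995/131072

Answer: 20995/131072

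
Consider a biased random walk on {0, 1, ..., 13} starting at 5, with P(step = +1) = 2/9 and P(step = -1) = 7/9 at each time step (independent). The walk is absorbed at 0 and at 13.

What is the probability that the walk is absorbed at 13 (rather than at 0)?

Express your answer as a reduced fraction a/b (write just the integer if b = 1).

Biased walk: p = 2/9, q = 7/9, r = q/p = 7/2
Gambler's ruin: P(hit 13 before 0 | start at 5) = (1 - r^a)/(1 - r^N)
r^5 = 16807/32; r^13 = 96889010407/8192
P = (1 - 16807/32) / (1 - 96889010407/8192) = -16775/32 / -96889002215/8192 = 858880/19377800443

Answer: 858880/19377800443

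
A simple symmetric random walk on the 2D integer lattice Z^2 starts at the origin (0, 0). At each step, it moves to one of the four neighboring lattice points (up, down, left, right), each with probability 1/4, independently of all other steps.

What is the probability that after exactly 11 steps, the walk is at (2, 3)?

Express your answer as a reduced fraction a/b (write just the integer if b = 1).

Answer: 38115/2097152

Derivation:
Let h be the number of horizontal steps (so 11-h are vertical). To end at (2,3) need (h+2)/2 right-steps and ((11-h)+3)/2 up-steps.
Sum over h with 2 ≤ h ≤ 8, h ≡ 0 (mod 2), 11-h ≡ 1 (mod 2):
h=2: C(11,2)·C(2,2)·C(9,6) = 55·1·84 = 4620
h=4: C(11,4)·C(4,3)·C(7,5) = 330·4·21 = 27720
h=6: C(11,6)·C(6,4)·C(5,4) = 462·15·5 = 34650
h=8: C(11,8)·C(8,5)·C(3,3) = 165·56·1 = 9240
Total favorable: 76230
Total paths: 4^11 = 4194304
P = 76230/4194304 = 38115/2097152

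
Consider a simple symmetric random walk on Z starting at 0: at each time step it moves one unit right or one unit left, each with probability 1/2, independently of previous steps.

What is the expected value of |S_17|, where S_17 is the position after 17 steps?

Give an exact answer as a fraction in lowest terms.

Answer: 109395/32768

Derivation:
S_17 takes values m ≡ 1 (mod 2) with |m| ≤ 17; P(S_17=m) = C(17,(17+m)/2)/2^17.
Total paths: 2^17 = 131072
Distribution: P(S=-17)=1/131072, P(S=-15)=17/131072, P(S=-13)=136/131072, P(S=-11)=680/131072, P(S=-9)=2380/131072, P(S=-7)=6188/131072, P(S=-5)=12376/131072, P(S=-3)=19448/131072, P(S=-1)=24310/131072, P(S=1)=24310/131072, P(S=3)=19448/131072, P(S=5)=12376/131072, P(S=7)=6188/131072, P(S=9)=2380/131072, P(S=11)=680/131072, P(S=13)=136/131072, P(S=15)=17/131072, P(S=17)=1/131072
E[|S_17|] = Σ_m |m|·P(S_17=m) = 437580/131072 = 109395/32768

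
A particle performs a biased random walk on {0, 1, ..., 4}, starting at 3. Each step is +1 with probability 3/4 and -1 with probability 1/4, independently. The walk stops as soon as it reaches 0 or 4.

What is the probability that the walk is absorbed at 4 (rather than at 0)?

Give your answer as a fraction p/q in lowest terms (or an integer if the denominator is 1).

Biased walk: p = 3/4, q = 1/4, r = q/p = 1/3
Gambler's ruin: P(hit 4 before 0 | start at 3) = (1 - r^a)/(1 - r^N)
r^3 = 1/27; r^4 = 1/81
P = (1 - 1/27) / (1 - 1/81) = 26/27 / 80/81 = 39/40

Answer: 39/40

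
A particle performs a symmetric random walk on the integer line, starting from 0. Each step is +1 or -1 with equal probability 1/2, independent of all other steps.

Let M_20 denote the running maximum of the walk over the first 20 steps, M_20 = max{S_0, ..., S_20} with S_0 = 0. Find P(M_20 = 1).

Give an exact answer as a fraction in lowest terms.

Let M_20 = max(S_0,...,S_20). Use the reflection principle: for j ≥ 1, #{paths with M_20 ≥ j} = #{S_20 ≥ j} + #{S_20 ≥ j+1}.
By reflection, #{M_20 ≥ 1} = #{S_20 ≥ 1} + #{S_20 ≥ 2} = 431910 + 431910 = 863820.
#{M_20 ≥ 2} = #{S_20 ≥ 2} + #{S_20 ≥ 3} = 431910 + 263950 = 695860.
#{M_20 = 1} = 863820 - 695860 = 167960.
P(M_20 = 1) = 167960/1048576 = 20995/131072

Answer: 20995/131072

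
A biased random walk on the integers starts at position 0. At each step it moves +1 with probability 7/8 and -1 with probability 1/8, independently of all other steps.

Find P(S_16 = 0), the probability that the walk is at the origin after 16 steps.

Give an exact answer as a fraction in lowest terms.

Answer: 37096494435/140737488355328

Derivation:
To be at 0 after 16 steps: need exactly 8 steps of +1 and 8 of -1.
Number of such sequences: C(16,8) = 12870
Each has probability (7/8)^8 · (1/8)^8 = 5764801/281474976710656
P = 12870 · 5764801/281474976710656 = 37096494435/140737488355328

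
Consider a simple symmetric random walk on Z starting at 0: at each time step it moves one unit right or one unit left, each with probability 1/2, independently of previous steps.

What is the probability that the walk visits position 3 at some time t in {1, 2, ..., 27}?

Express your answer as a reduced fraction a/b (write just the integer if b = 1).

Count via complement. Let g(t,s) = #length-t paths at position s with S_1..S_t all ≠ 3.
g(t,s) = g(t-1,s-1) + g(t-1,s+1) for s ≠ 3; g(t,3) = 0.
t=0: g(0,0)=1
t=1: g(1,-1)=1 g(1,1)=1
t=2: g(2,-2)=1 g(2,0)=2 g(2,2)=1
t=3: g(3,-3)=1 g(3,-1)=3 g(3,1)=3
t=4: g(4,-4)=1 g(4,-2)=4 g(4,0)=6 g(4,2)=3
t=5: g(5,-5)=1 g(5,-3)=5 g(5,-1)=10 g(5,1)=9
t=6: g(6,-6)=1 g(6,-4)=6 g(6,-2)=15 g(6,0)=19 g(6,2)=9
t=7: g(7,-7)=1 g(7,-5)=7 g(7,-3)=21 g(7,-1)=34 g(7,1)=28
t=8: g(8,-8)=1 g(8,-6)=8 g(8,-4)=28 g(8,-2)=55 g(8,0)=62 g(8,2)=28
t=9: g(9,-9)=1 g(9,-7)=9 g(9,-5)=36 g(9,-3)=83 g(9,-1)=117 g(9,1)=90
t=10: g(10,-10)=1 g(10,-8)=10 g(10,-6)=45 g(10,-4)=119 g(10,-2)=200 g(10,0)=207 g(10,2)=90
t=11: g(11,-11)=1 g(11,-9)=11 g(11,-7)=55 g(11,-5)=164 g(11,-3)=319 g(11,-1)=407 g(11,1)=297
t=12: g(12,-12)=1 g(12,-10)=12 g(12,-8)=66 g(12,-6)=219 g(12,-4)=483 g(12,-2)=726 g(12,0)=704 g(12,2)=297
t=13: g(13,-13)=1 g(13,-11)=13 g(13,-9)=78 g(13,-7)=285 g(13,-5)=702 g(13,-3)=1209 g(13,-1)=1430 g(13,1)=1001
t=14: g(14,-14)=1 g(14,-12)=14 g(14,-10)=91 g(14,-8)=363 g(14,-6)=987 g(14,-4)=1911 g(14,-2)=2639 g(14,0)=2431 g(14,2)=1001
t=15: g(15,-15)=1 g(15,-13)=15 g(15,-11)=105 g(15,-9)=454 g(15,-7)=1350 g(15,-5)=2898 g(15,-3)=4550 g(15,-1)=5070 g(15,1)=3432
t=16: g(16,-16)=1 g(16,-14)=16 g(16,-12)=120 g(16,-10)=559 g(16,-8)=1804 g(16,-6)=4248 g(16,-4)=7448 g(16,-2)=9620 g(16,0)=8502 g(16,2)=3432
t=17: g(17,-17)=1 g(17,-15)=17 g(17,-13)=136 g(17,-11)=679 g(17,-9)=2363 g(17,-7)=6052 g(17,-5)=11696 g(17,-3)=17068 g(17,-1)=18122 g(17,1)=11934
t=18: g(18,-18)=1 g(18,-16)=18 g(18,-14)=153 g(18,-12)=815 g(18,-10)=3042 g(18,-8)=8415 g(18,-6)=17748 g(18,-4)=28764 g(18,-2)=35190 g(18,0)=30056 g(18,2)=11934
t=19: g(19,-19)=1 g(19,-17)=19 g(19,-15)=171 g(19,-13)=968 g(19,-11)=3857 g(19,-9)=11457 g(19,-7)=26163 g(19,-5)=46512 g(19,-3)=63954 g(19,-1)=65246 g(19,1)=41990
t=20: g(20,-20)=1 g(20,-18)=20 g(20,-16)=190 g(20,-14)=1139 g(20,-12)=4825 g(20,-10)=15314 g(20,-8)=37620 g(20,-6)=72675 g(20,-4)=110466 g(20,-2)=129200 g(20,0)=107236 g(20,2)=41990
t=21: g(21,-21)=1 g(21,-19)=21 g(21,-17)=210 g(21,-15)=1329 g(21,-13)=5964 g(21,-11)=20139 g(21,-9)=52934 g(21,-7)=110295 g(21,-5)=183141 g(21,-3)=239666 g(21,-1)=236436 g(21,1)=149226
t=22: g(22,-22)=1 g(22,-20)=22 g(22,-18)=231 g(22,-16)=1539 g(22,-14)=7293 g(22,-12)=26103 g(22,-10)=73073 g(22,-8)=163229 g(22,-6)=293436 g(22,-4)=422807 g(22,-2)=476102 g(22,0)=385662 g(22,2)=149226
t=23: g(23,-23)=1 g(23,-21)=23 g(23,-19)=253 g(23,-17)=1770 g(23,-15)=8832 g(23,-13)=33396 g(23,-11)=99176 g(23,-9)=236302 g(23,-7)=456665 g(23,-5)=716243 g(23,-3)=898909 g(23,-1)=861764 g(23,1)=534888
t=24: g(24,-24)=1 g(24,-22)=24 g(24,-20)=276 g(24,-18)=2023 g(24,-16)=10602 g(24,-14)=42228 g(24,-12)=132572 g(24,-10)=335478 g(24,-8)=692967 g(24,-6)=1172908 g(24,-4)=1615152 g(24,-2)=1760673 g(24,0)=1396652 g(24,2)=534888
t=25: g(25,-25)=1 g(25,-23)=25 g(25,-21)=300 g(25,-19)=2299 g(25,-17)=12625 g(25,-15)=52830 g(25,-13)=174800 g(25,-11)=468050 g(25,-9)=1028445 g(25,-7)=1865875 g(25,-5)=2788060 g(25,-3)=3375825 g(25,-1)=3157325 g(25,1)=1931540
t=26: g(26,-26)=1 g(26,-24)=26 g(26,-22)=325 g(26,-20)=2599 g(26,-18)=14924 g(26,-16)=65455 g(26,-14)=227630 g(26,-12)=642850 g(26,-10)=1496495 g(26,-8)=2894320 g(26,-6)=4653935 g(26,-4)=6163885 g(26,-2)=6533150 g(26,0)=5088865 g(26,2)=1931540
t=27: g(27,-27)=1 g(27,-25)=27 g(27,-23)=351 g(27,-21)=2924 g(27,-19)=17523 g(27,-17)=80379 g(27,-15)=293085 g(27,-13)=870480 g(27,-11)=2139345 g(27,-9)=4390815 g(27,-7)=7548255 g(27,-5)=10817820 g(27,-3)=12697035 g(27,-1)=11622015 g(27,1)=7020405
Paths never hitting 3: Σ_s g(27,s) = 57500460
Paths hitting 3: 2^27 - 57500460 = 76717268
P = 76717268/134217728 = 19179317/33554432

Answer: 19179317/33554432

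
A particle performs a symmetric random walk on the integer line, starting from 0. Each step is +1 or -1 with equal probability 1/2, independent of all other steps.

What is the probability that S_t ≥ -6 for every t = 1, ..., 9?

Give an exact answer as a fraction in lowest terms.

Let f(t,s) = #length-t paths at position s with S_1..S_t all ≥ -6.
f(t,s) = f(t-1,s-1) + f(t-1,s+1) for s ≥ -6; f(t,s) = 0 for s < -6.
t=0: f(0,0)=1
t=1: f(1,-1)=1 f(1,1)=1
t=2: f(2,-2)=1 f(2,0)=2 f(2,2)=1
t=3: f(3,-3)=1 f(3,-1)=3 f(3,1)=3 f(3,3)=1
t=4: f(4,-4)=1 f(4,-2)=4 f(4,0)=6 f(4,2)=4 f(4,4)=1
t=5: f(5,-5)=1 f(5,-3)=5 f(5,-1)=10 f(5,1)=10 f(5,3)=5 f(5,5)=1
t=6: f(6,-6)=1 f(6,-4)=6 f(6,-2)=15 f(6,0)=20 f(6,2)=15 f(6,4)=6 f(6,6)=1
t=7: f(7,-5)=7 f(7,-3)=21 f(7,-1)=35 f(7,1)=35 f(7,3)=21 f(7,5)=7 f(7,7)=1
t=8: f(8,-6)=7 f(8,-4)=28 f(8,-2)=56 f(8,0)=70 f(8,2)=56 f(8,4)=28 f(8,6)=8 f(8,8)=1
t=9: f(9,-5)=35 f(9,-3)=84 f(9,-1)=126 f(9,1)=126 f(9,3)=84 f(9,5)=36 f(9,7)=9 f(9,9)=1
Σ_s f(9,s) = 501
P = 501/512 = 501/512

Answer: 501/512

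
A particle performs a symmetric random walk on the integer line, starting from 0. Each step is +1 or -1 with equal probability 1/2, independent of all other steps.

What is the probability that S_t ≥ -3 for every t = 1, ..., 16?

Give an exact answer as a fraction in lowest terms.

Let f(t,s) = #length-t paths at position s with S_1..S_t all ≥ -3.
f(t,s) = f(t-1,s-1) + f(t-1,s+1) for s ≥ -3; f(t,s) = 0 for s < -3.
t=0: f(0,0)=1
t=1: f(1,-1)=1 f(1,1)=1
t=2: f(2,-2)=1 f(2,0)=2 f(2,2)=1
t=3: f(3,-3)=1 f(3,-1)=3 f(3,1)=3 f(3,3)=1
t=4: f(4,-2)=4 f(4,0)=6 f(4,2)=4 f(4,4)=1
t=5: f(5,-3)=4 f(5,-1)=10 f(5,1)=10 f(5,3)=5 f(5,5)=1
t=6: f(6,-2)=14 f(6,0)=20 f(6,2)=15 f(6,4)=6 f(6,6)=1
t=7: f(7,-3)=14 f(7,-1)=34 f(7,1)=35 f(7,3)=21 f(7,5)=7 f(7,7)=1
t=8: f(8,-2)=48 f(8,0)=69 f(8,2)=56 f(8,4)=28 f(8,6)=8 f(8,8)=1
t=9: f(9,-3)=48 f(9,-1)=117 f(9,1)=125 f(9,3)=84 f(9,5)=36 f(9,7)=9 f(9,9)=1
t=10: f(10,-2)=165 f(10,0)=242 f(10,2)=209 f(10,4)=120 f(10,6)=45 f(10,8)=10 f(10,10)=1
t=11: f(11,-3)=165 f(11,-1)=407 f(11,1)=451 f(11,3)=329 f(11,5)=165 f(11,7)=55 f(11,9)=11 f(11,11)=1
t=12: f(12,-2)=572 f(12,0)=858 f(12,2)=780 f(12,4)=494 f(12,6)=220 f(12,8)=66 f(12,10)=12 f(12,12)=1
t=13: f(13,-3)=572 f(13,-1)=1430 f(13,1)=1638 f(13,3)=1274 f(13,5)=714 f(13,7)=286 f(13,9)=78 f(13,11)=13 f(13,13)=1
t=14: f(14,-2)=2002 f(14,0)=3068 f(14,2)=2912 f(14,4)=1988 f(14,6)=1000 f(14,8)=364 f(14,10)=91 f(14,12)=14 f(14,14)=1
t=15: f(15,-3)=2002 f(15,-1)=5070 f(15,1)=5980 f(15,3)=4900 f(15,5)=2988 f(15,7)=1364 f(15,9)=455 f(15,11)=105 f(15,13)=15 f(15,15)=1
t=16: f(16,-2)=7072 f(16,0)=11050 f(16,2)=10880 f(16,4)=7888 f(16,6)=4352 f(16,8)=1819 f(16,10)=560 f(16,12)=120 f(16,14)=16 f(16,16)=1
Σ_s f(16,s) = 43758
P = 43758/65536 = 21879/32768

Answer: 21879/32768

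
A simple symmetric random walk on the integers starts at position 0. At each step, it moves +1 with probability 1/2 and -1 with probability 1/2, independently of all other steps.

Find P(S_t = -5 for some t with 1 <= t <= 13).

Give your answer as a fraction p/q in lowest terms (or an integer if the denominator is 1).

Answer: 1471/8192

Derivation:
Count via complement. Let g(t,s) = #length-t paths at position s with S_1..S_t all ≠ -5.
g(t,s) = g(t-1,s-1) + g(t-1,s+1) for s ≠ -5; g(t,-5) = 0.
t=0: g(0,0)=1
t=1: g(1,-1)=1 g(1,1)=1
t=2: g(2,-2)=1 g(2,0)=2 g(2,2)=1
t=3: g(3,-3)=1 g(3,-1)=3 g(3,1)=3 g(3,3)=1
t=4: g(4,-4)=1 g(4,-2)=4 g(4,0)=6 g(4,2)=4 g(4,4)=1
t=5: g(5,-3)=5 g(5,-1)=10 g(5,1)=10 g(5,3)=5 g(5,5)=1
t=6: g(6,-4)=5 g(6,-2)=15 g(6,0)=20 g(6,2)=15 g(6,4)=6 g(6,6)=1
t=7: g(7,-3)=20 g(7,-1)=35 g(7,1)=35 g(7,3)=21 g(7,5)=7 g(7,7)=1
t=8: g(8,-4)=20 g(8,-2)=55 g(8,0)=70 g(8,2)=56 g(8,4)=28 g(8,6)=8 g(8,8)=1
t=9: g(9,-3)=75 g(9,-1)=125 g(9,1)=126 g(9,3)=84 g(9,5)=36 g(9,7)=9 g(9,9)=1
t=10: g(10,-4)=75 g(10,-2)=200 g(10,0)=251 g(10,2)=210 g(10,4)=120 g(10,6)=45 g(10,8)=10 g(10,10)=1
t=11: g(11,-3)=275 g(11,-1)=451 g(11,1)=461 g(11,3)=330 g(11,5)=165 g(11,7)=55 g(11,9)=11 g(11,11)=1
t=12: g(12,-4)=275 g(12,-2)=726 g(12,0)=912 g(12,2)=791 g(12,4)=495 g(12,6)=220 g(12,8)=66 g(12,10)=12 g(12,12)=1
t=13: g(13,-3)=1001 g(13,-1)=1638 g(13,1)=1703 g(13,3)=1286 g(13,5)=715 g(13,7)=286 g(13,9)=78 g(13,11)=13 g(13,13)=1
Paths never hitting -5: Σ_s g(13,s) = 6721
Paths hitting -5: 2^13 - 6721 = 1471
P = 1471/8192 = 1471/8192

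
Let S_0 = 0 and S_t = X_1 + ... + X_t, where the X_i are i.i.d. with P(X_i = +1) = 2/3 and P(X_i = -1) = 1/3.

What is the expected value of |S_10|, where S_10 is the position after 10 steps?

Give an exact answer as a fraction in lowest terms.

Answer: 220450/59049

Derivation:
S_10 takes values m ≡ 0 (mod 2) with |m| ≤ 10; P(S_10=m) = C(10,(10+m)/2) · (2/3)^((10+m)/2) · (1/3)^((10-m)/2).
Distribution: P(S=-10)=1/59049, P(S=-8)=20/59049, P(S=-6)=20/6561, P(S=-4)=320/19683, P(S=-2)=1120/19683, P(S=0)=896/6561, P(S=2)=4480/19683, P(S=4)=5120/19683, P(S=6)=1280/6561, P(S=8)=5120/59049, P(S=10)=1024/59049
E[|S_10|] = Σ_m |m|·P(S_10=m) = 220450/59049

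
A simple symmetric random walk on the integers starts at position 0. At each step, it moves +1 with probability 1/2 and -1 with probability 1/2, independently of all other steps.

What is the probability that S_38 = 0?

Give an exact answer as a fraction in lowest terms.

To return to 0 after 38 steps: need exactly 19 steps of +1 and 19 of -1.
Favorable paths: C(38,19) = 35345263800
Total paths: 2^38 = 274877906944
P = 35345263800/274877906944 = 4418157975/34359738368

Answer: 4418157975/34359738368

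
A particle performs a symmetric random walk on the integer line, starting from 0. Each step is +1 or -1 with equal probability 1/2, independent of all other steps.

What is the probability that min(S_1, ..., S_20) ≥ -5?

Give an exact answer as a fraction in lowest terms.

Let f(t,s) = #length-t paths at position s with S_1..S_t all ≥ -5.
f(t,s) = f(t-1,s-1) + f(t-1,s+1) for s ≥ -5; f(t,s) = 0 for s < -5.
t=0: f(0,0)=1
t=1: f(1,-1)=1 f(1,1)=1
t=2: f(2,-2)=1 f(2,0)=2 f(2,2)=1
t=3: f(3,-3)=1 f(3,-1)=3 f(3,1)=3 f(3,3)=1
t=4: f(4,-4)=1 f(4,-2)=4 f(4,0)=6 f(4,2)=4 f(4,4)=1
t=5: f(5,-5)=1 f(5,-3)=5 f(5,-1)=10 f(5,1)=10 f(5,3)=5 f(5,5)=1
t=6: f(6,-4)=6 f(6,-2)=15 f(6,0)=20 f(6,2)=15 f(6,4)=6 f(6,6)=1
t=7: f(7,-5)=6 f(7,-3)=21 f(7,-1)=35 f(7,1)=35 f(7,3)=21 f(7,5)=7 f(7,7)=1
t=8: f(8,-4)=27 f(8,-2)=56 f(8,0)=70 f(8,2)=56 f(8,4)=28 f(8,6)=8 f(8,8)=1
t=9: f(9,-5)=27 f(9,-3)=83 f(9,-1)=126 f(9,1)=126 f(9,3)=84 f(9,5)=36 f(9,7)=9 f(9,9)=1
t=10: f(10,-4)=110 f(10,-2)=209 f(10,0)=252 f(10,2)=210 f(10,4)=120 f(10,6)=45 f(10,8)=10 f(10,10)=1
t=11: f(11,-5)=110 f(11,-3)=319 f(11,-1)=461 f(11,1)=462 f(11,3)=330 f(11,5)=165 f(11,7)=55 f(11,9)=11 f(11,11)=1
t=12: f(12,-4)=429 f(12,-2)=780 f(12,0)=923 f(12,2)=792 f(12,4)=495 f(12,6)=220 f(12,8)=66 f(12,10)=12 f(12,12)=1
t=13: f(13,-5)=429 f(13,-3)=1209 f(13,-1)=1703 f(13,1)=1715 f(13,3)=1287 f(13,5)=715 f(13,7)=286 f(13,9)=78 f(13,11)=13 f(13,13)=1
t=14: f(14,-4)=1638 f(14,-2)=2912 f(14,0)=3418 f(14,2)=3002 f(14,4)=2002 f(14,6)=1001 f(14,8)=364 f(14,10)=91 f(14,12)=14 f(14,14)=1
t=15: f(15,-5)=1638 f(15,-3)=4550 f(15,-1)=6330 f(15,1)=6420 f(15,3)=5004 f(15,5)=3003 f(15,7)=1365 f(15,9)=455 f(15,11)=105 f(15,13)=15 f(15,15)=1
t=16: f(16,-4)=6188 f(16,-2)=10880 f(16,0)=12750 f(16,2)=11424 f(16,4)=8007 f(16,6)=4368 f(16,8)=1820 f(16,10)=560 f(16,12)=120 f(16,14)=16 f(16,16)=1
t=17: f(17,-5)=6188 f(17,-3)=17068 f(17,-1)=23630 f(17,1)=24174 f(17,3)=19431 f(17,5)=12375 f(17,7)=6188 f(17,9)=2380 f(17,11)=680 f(17,13)=136 f(17,15)=17 f(17,17)=1
t=18: f(18,-4)=23256 f(18,-2)=40698 f(18,0)=47804 f(18,2)=43605 f(18,4)=31806 f(18,6)=18563 f(18,8)=8568 f(18,10)=3060 f(18,12)=816 f(18,14)=153 f(18,16)=18 f(18,18)=1
t=19: f(19,-5)=23256 f(19,-3)=63954 f(19,-1)=88502 f(19,1)=91409 f(19,3)=75411 f(19,5)=50369 f(19,7)=27131 f(19,9)=11628 f(19,11)=3876 f(19,13)=969 f(19,15)=171 f(19,17)=19 f(19,19)=1
t=20: f(20,-4)=87210 f(20,-2)=152456 f(20,0)=179911 f(20,2)=166820 f(20,4)=125780 f(20,6)=77500 f(20,8)=38759 f(20,10)=15504 f(20,12)=4845 f(20,14)=1140 f(20,16)=190 f(20,18)=20 f(20,20)=1
Σ_s f(20,s) = 850136
P = 850136/1048576 = 106267/131072

Answer: 106267/131072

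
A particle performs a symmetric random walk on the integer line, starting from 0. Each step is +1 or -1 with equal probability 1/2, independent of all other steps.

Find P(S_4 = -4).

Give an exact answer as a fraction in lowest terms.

To reach position -4 after 4 steps: need 0 steps of +1 and 4 of -1.
Favorable paths: C(4,0) = 1
Total paths: 2^4 = 16
P = 1/16 = 1/16

Answer: 1/16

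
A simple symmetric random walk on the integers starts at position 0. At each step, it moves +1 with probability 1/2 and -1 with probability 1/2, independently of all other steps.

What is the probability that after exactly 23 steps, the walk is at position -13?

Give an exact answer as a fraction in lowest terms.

Answer: 33649/8388608

Derivation:
To reach position -13 after 23 steps: need 5 steps of +1 and 18 of -1.
Favorable paths: C(23,5) = 33649
Total paths: 2^23 = 8388608
P = 33649/8388608 = 33649/8388608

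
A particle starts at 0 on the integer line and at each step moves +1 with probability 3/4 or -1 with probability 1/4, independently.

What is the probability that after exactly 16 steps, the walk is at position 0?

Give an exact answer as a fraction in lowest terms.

Answer: 42220035/2147483648

Derivation:
To be at 0 after 16 steps: need exactly 8 steps of +1 and 8 of -1.
Number of such sequences: C(16,8) = 12870
Each has probability (3/4)^8 · (1/4)^8 = 6561/4294967296
P = 12870 · 6561/4294967296 = 42220035/2147483648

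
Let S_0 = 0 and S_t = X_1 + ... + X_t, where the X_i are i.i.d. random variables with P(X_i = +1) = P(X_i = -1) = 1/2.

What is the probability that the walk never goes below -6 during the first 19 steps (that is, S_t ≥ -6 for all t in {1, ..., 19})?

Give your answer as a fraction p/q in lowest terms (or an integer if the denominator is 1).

Let f(t,s) = #length-t paths at position s with S_1..S_t all ≥ -6.
f(t,s) = f(t-1,s-1) + f(t-1,s+1) for s ≥ -6; f(t,s) = 0 for s < -6.
t=0: f(0,0)=1
t=1: f(1,-1)=1 f(1,1)=1
t=2: f(2,-2)=1 f(2,0)=2 f(2,2)=1
t=3: f(3,-3)=1 f(3,-1)=3 f(3,1)=3 f(3,3)=1
t=4: f(4,-4)=1 f(4,-2)=4 f(4,0)=6 f(4,2)=4 f(4,4)=1
t=5: f(5,-5)=1 f(5,-3)=5 f(5,-1)=10 f(5,1)=10 f(5,3)=5 f(5,5)=1
t=6: f(6,-6)=1 f(6,-4)=6 f(6,-2)=15 f(6,0)=20 f(6,2)=15 f(6,4)=6 f(6,6)=1
t=7: f(7,-5)=7 f(7,-3)=21 f(7,-1)=35 f(7,1)=35 f(7,3)=21 f(7,5)=7 f(7,7)=1
t=8: f(8,-6)=7 f(8,-4)=28 f(8,-2)=56 f(8,0)=70 f(8,2)=56 f(8,4)=28 f(8,6)=8 f(8,8)=1
t=9: f(9,-5)=35 f(9,-3)=84 f(9,-1)=126 f(9,1)=126 f(9,3)=84 f(9,5)=36 f(9,7)=9 f(9,9)=1
t=10: f(10,-6)=35 f(10,-4)=119 f(10,-2)=210 f(10,0)=252 f(10,2)=210 f(10,4)=120 f(10,6)=45 f(10,8)=10 f(10,10)=1
t=11: f(11,-5)=154 f(11,-3)=329 f(11,-1)=462 f(11,1)=462 f(11,3)=330 f(11,5)=165 f(11,7)=55 f(11,9)=11 f(11,11)=1
t=12: f(12,-6)=154 f(12,-4)=483 f(12,-2)=791 f(12,0)=924 f(12,2)=792 f(12,4)=495 f(12,6)=220 f(12,8)=66 f(12,10)=12 f(12,12)=1
t=13: f(13,-5)=637 f(13,-3)=1274 f(13,-1)=1715 f(13,1)=1716 f(13,3)=1287 f(13,5)=715 f(13,7)=286 f(13,9)=78 f(13,11)=13 f(13,13)=1
t=14: f(14,-6)=637 f(14,-4)=1911 f(14,-2)=2989 f(14,0)=3431 f(14,2)=3003 f(14,4)=2002 f(14,6)=1001 f(14,8)=364 f(14,10)=91 f(14,12)=14 f(14,14)=1
t=15: f(15,-5)=2548 f(15,-3)=4900 f(15,-1)=6420 f(15,1)=6434 f(15,3)=5005 f(15,5)=3003 f(15,7)=1365 f(15,9)=455 f(15,11)=105 f(15,13)=15 f(15,15)=1
t=16: f(16,-6)=2548 f(16,-4)=7448 f(16,-2)=11320 f(16,0)=12854 f(16,2)=11439 f(16,4)=8008 f(16,6)=4368 f(16,8)=1820 f(16,10)=560 f(16,12)=120 f(16,14)=16 f(16,16)=1
t=17: f(17,-5)=9996 f(17,-3)=18768 f(17,-1)=24174 f(17,1)=24293 f(17,3)=19447 f(17,5)=12376 f(17,7)=6188 f(17,9)=2380 f(17,11)=680 f(17,13)=136 f(17,15)=17 f(17,17)=1
t=18: f(18,-6)=9996 f(18,-4)=28764 f(18,-2)=42942 f(18,0)=48467 f(18,2)=43740 f(18,4)=31823 f(18,6)=18564 f(18,8)=8568 f(18,10)=3060 f(18,12)=816 f(18,14)=153 f(18,16)=18 f(18,18)=1
t=19: f(19,-5)=38760 f(19,-3)=71706 f(19,-1)=91409 f(19,1)=92207 f(19,3)=75563 f(19,5)=50387 f(19,7)=27132 f(19,9)=11628 f(19,11)=3876 f(19,13)=969 f(19,15)=171 f(19,17)=19 f(19,19)=1
Σ_s f(19,s) = 463828
P = 463828/524288 = 115957/131072

Answer: 115957/131072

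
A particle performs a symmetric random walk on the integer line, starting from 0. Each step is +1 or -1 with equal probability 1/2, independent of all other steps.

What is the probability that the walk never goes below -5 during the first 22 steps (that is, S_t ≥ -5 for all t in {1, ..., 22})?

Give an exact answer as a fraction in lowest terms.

Answer: 1656667/2097152

Derivation:
Let f(t,s) = #length-t paths at position s with S_1..S_t all ≥ -5.
f(t,s) = f(t-1,s-1) + f(t-1,s+1) for s ≥ -5; f(t,s) = 0 for s < -5.
t=0: f(0,0)=1
t=1: f(1,-1)=1 f(1,1)=1
t=2: f(2,-2)=1 f(2,0)=2 f(2,2)=1
t=3: f(3,-3)=1 f(3,-1)=3 f(3,1)=3 f(3,3)=1
t=4: f(4,-4)=1 f(4,-2)=4 f(4,0)=6 f(4,2)=4 f(4,4)=1
t=5: f(5,-5)=1 f(5,-3)=5 f(5,-1)=10 f(5,1)=10 f(5,3)=5 f(5,5)=1
t=6: f(6,-4)=6 f(6,-2)=15 f(6,0)=20 f(6,2)=15 f(6,4)=6 f(6,6)=1
t=7: f(7,-5)=6 f(7,-3)=21 f(7,-1)=35 f(7,1)=35 f(7,3)=21 f(7,5)=7 f(7,7)=1
t=8: f(8,-4)=27 f(8,-2)=56 f(8,0)=70 f(8,2)=56 f(8,4)=28 f(8,6)=8 f(8,8)=1
t=9: f(9,-5)=27 f(9,-3)=83 f(9,-1)=126 f(9,1)=126 f(9,3)=84 f(9,5)=36 f(9,7)=9 f(9,9)=1
t=10: f(10,-4)=110 f(10,-2)=209 f(10,0)=252 f(10,2)=210 f(10,4)=120 f(10,6)=45 f(10,8)=10 f(10,10)=1
t=11: f(11,-5)=110 f(11,-3)=319 f(11,-1)=461 f(11,1)=462 f(11,3)=330 f(11,5)=165 f(11,7)=55 f(11,9)=11 f(11,11)=1
t=12: f(12,-4)=429 f(12,-2)=780 f(12,0)=923 f(12,2)=792 f(12,4)=495 f(12,6)=220 f(12,8)=66 f(12,10)=12 f(12,12)=1
t=13: f(13,-5)=429 f(13,-3)=1209 f(13,-1)=1703 f(13,1)=1715 f(13,3)=1287 f(13,5)=715 f(13,7)=286 f(13,9)=78 f(13,11)=13 f(13,13)=1
t=14: f(14,-4)=1638 f(14,-2)=2912 f(14,0)=3418 f(14,2)=3002 f(14,4)=2002 f(14,6)=1001 f(14,8)=364 f(14,10)=91 f(14,12)=14 f(14,14)=1
t=15: f(15,-5)=1638 f(15,-3)=4550 f(15,-1)=6330 f(15,1)=6420 f(15,3)=5004 f(15,5)=3003 f(15,7)=1365 f(15,9)=455 f(15,11)=105 f(15,13)=15 f(15,15)=1
t=16: f(16,-4)=6188 f(16,-2)=10880 f(16,0)=12750 f(16,2)=11424 f(16,4)=8007 f(16,6)=4368 f(16,8)=1820 f(16,10)=560 f(16,12)=120 f(16,14)=16 f(16,16)=1
t=17: f(17,-5)=6188 f(17,-3)=17068 f(17,-1)=23630 f(17,1)=24174 f(17,3)=19431 f(17,5)=12375 f(17,7)=6188 f(17,9)=2380 f(17,11)=680 f(17,13)=136 f(17,15)=17 f(17,17)=1
t=18: f(18,-4)=23256 f(18,-2)=40698 f(18,0)=47804 f(18,2)=43605 f(18,4)=31806 f(18,6)=18563 f(18,8)=8568 f(18,10)=3060 f(18,12)=816 f(18,14)=153 f(18,16)=18 f(18,18)=1
t=19: f(19,-5)=23256 f(19,-3)=63954 f(19,-1)=88502 f(19,1)=91409 f(19,3)=75411 f(19,5)=50369 f(19,7)=27131 f(19,9)=11628 f(19,11)=3876 f(19,13)=969 f(19,15)=171 f(19,17)=19 f(19,19)=1
t=20: f(20,-4)=87210 f(20,-2)=152456 f(20,0)=179911 f(20,2)=166820 f(20,4)=125780 f(20,6)=77500 f(20,8)=38759 f(20,10)=15504 f(20,12)=4845 f(20,14)=1140 f(20,16)=190 f(20,18)=20 f(20,20)=1
t=21: f(21,-5)=87210 f(21,-3)=239666 f(21,-1)=332367 f(21,1)=346731 f(21,3)=292600 f(21,5)=203280 f(21,7)=116259 f(21,9)=54263 f(21,11)=20349 f(21,13)=5985 f(21,15)=1330 f(21,17)=210 f(21,19)=21 f(21,21)=1
t=22: f(22,-4)=326876 f(22,-2)=572033 f(22,0)=679098 f(22,2)=639331 f(22,4)=495880 f(22,6)=319539 f(22,8)=170522 f(22,10)=74612 f(22,12)=26334 f(22,14)=7315 f(22,16)=1540 f(22,18)=231 f(22,20)=22 f(22,22)=1
Σ_s f(22,s) = 3313334
P = 3313334/4194304 = 1656667/2097152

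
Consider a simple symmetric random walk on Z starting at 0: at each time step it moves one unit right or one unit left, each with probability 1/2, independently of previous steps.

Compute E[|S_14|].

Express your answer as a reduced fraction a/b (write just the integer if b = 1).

Answer: 3003/1024

Derivation:
S_14 takes values m ≡ 0 (mod 2) with |m| ≤ 14; P(S_14=m) = C(14,(14+m)/2)/2^14.
Total paths: 2^14 = 16384
Distribution: P(S=-14)=1/16384, P(S=-12)=14/16384, P(S=-10)=91/16384, P(S=-8)=364/16384, P(S=-6)=1001/16384, P(S=-4)=2002/16384, P(S=-2)=3003/16384, P(S=0)=3432/16384, P(S=2)=3003/16384, P(S=4)=2002/16384, P(S=6)=1001/16384, P(S=8)=364/16384, P(S=10)=91/16384, P(S=12)=14/16384, P(S=14)=1/16384
E[|S_14|] = Σ_m |m|·P(S_14=m) = 48048/16384 = 3003/1024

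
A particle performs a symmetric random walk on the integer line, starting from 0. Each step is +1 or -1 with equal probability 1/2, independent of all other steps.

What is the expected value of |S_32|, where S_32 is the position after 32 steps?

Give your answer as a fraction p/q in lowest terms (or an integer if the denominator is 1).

S_32 takes values m ≡ 0 (mod 2) with |m| ≤ 32; P(S_32=m) = C(32,(32+m)/2)/2^32.
Total paths: 2^32 = 4294967296
Distribution: P(S=-32)=1/4294967296, P(S=-30)=32/4294967296, P(S=-28)=496/4294967296, P(S=-26)=4960/4294967296, P(S=-24)=35960/4294967296, P(S=-22)=201376/4294967296, P(S=-20)=906192/4294967296, P(S=-18)=3365856/4294967296, P(S=-16)=10518300/4294967296, P(S=-14)=28048800/4294967296, P(S=-12)=64512240/4294967296, P(S=-10)=129024480/4294967296, P(S=-8)=225792840/4294967296, P(S=-6)=347373600/4294967296, P(S=-4)=471435600/4294967296, P(S=-2)=565722720/4294967296, P(S=0)=601080390/4294967296, P(S=2)=565722720/4294967296, P(S=4)=471435600/4294967296, P(S=6)=347373600/4294967296, P(S=8)=225792840/4294967296, P(S=10)=129024480/4294967296, P(S=12)=64512240/4294967296, P(S=14)=28048800/4294967296, P(S=16)=10518300/4294967296, P(S=18)=3365856/4294967296, P(S=20)=906192/4294967296, P(S=22)=201376/4294967296, P(S=24)=35960/4294967296, P(S=26)=4960/4294967296, P(S=28)=496/4294967296, P(S=30)=32/4294967296, P(S=32)=1/4294967296
E[|S_32|] = Σ_m |m|·P(S_32=m) = 19234572480/4294967296 = 300540195/67108864

Answer: 300540195/67108864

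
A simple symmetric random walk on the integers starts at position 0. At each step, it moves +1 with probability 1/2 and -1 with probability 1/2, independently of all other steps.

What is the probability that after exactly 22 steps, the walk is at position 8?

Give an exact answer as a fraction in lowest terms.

To reach position 8 after 22 steps: need 15 steps of +1 and 7 of -1.
Favorable paths: C(22,15) = 170544
Total paths: 2^22 = 4194304
P = 170544/4194304 = 10659/262144

Answer: 10659/262144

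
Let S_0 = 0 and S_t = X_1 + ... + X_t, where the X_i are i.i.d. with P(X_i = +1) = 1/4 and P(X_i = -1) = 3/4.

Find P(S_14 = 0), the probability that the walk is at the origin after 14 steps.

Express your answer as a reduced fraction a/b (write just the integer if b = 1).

Answer: 938223/33554432

Derivation:
To be at 0 after 14 steps: need exactly 7 steps of +1 and 7 of -1.
Number of such sequences: C(14,7) = 3432
Each has probability (1/4)^7 · (3/4)^7 = 2187/268435456
P = 3432 · 2187/268435456 = 938223/33554432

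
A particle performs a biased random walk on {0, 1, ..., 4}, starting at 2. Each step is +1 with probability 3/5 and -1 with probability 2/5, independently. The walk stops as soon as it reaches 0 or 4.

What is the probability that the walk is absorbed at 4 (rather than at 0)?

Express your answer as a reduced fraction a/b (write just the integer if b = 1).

Biased walk: p = 3/5, q = 2/5, r = q/p = 2/3
Gambler's ruin: P(hit 4 before 0 | start at 2) = (1 - r^a)/(1 - r^N)
r^2 = 4/9; r^4 = 16/81
P = (1 - 4/9) / (1 - 16/81) = 5/9 / 65/81 = 9/13

Answer: 9/13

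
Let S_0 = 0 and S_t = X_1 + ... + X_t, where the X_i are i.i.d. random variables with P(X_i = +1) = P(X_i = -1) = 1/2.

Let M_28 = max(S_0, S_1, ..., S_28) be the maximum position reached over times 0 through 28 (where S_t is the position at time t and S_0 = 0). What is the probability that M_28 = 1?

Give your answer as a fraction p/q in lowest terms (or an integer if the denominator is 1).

Let M_28 = max(S_0,...,S_28). Use the reflection principle: for j ≥ 1, #{paths with M_28 ≥ j} = #{S_28 ≥ j} + #{S_28 ≥ j+1}.
By reflection, #{M_28 ≥ 1} = #{S_28 ≥ 1} + #{S_28 ≥ 2} = 114159428 + 114159428 = 228318856.
#{M_28 ≥ 2} = #{S_28 ≥ 2} + #{S_28 ≥ 3} = 114159428 + 76717268 = 190876696.
#{M_28 = 1} = 228318856 - 190876696 = 37442160.
P(M_28 = 1) = 37442160/268435456 = 2340135/16777216

Answer: 2340135/16777216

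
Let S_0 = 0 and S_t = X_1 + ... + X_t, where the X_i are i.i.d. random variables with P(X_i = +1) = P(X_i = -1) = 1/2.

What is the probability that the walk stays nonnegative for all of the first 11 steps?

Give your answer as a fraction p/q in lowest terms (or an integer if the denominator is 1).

Let f(t,s) = #length-t paths at position s with S_1..S_t all ≥ 0.
f(t,s) = f(t-1,s-1) + f(t-1,s+1) for s ≥ 0; f(t,s) = 0 for s < 0.
t=0: f(0,0)=1
t=1: f(1,1)=1
t=2: f(2,0)=1 f(2,2)=1
t=3: f(3,1)=2 f(3,3)=1
t=4: f(4,0)=2 f(4,2)=3 f(4,4)=1
t=5: f(5,1)=5 f(5,3)=4 f(5,5)=1
t=6: f(6,0)=5 f(6,2)=9 f(6,4)=5 f(6,6)=1
t=7: f(7,1)=14 f(7,3)=14 f(7,5)=6 f(7,7)=1
t=8: f(8,0)=14 f(8,2)=28 f(8,4)=20 f(8,6)=7 f(8,8)=1
t=9: f(9,1)=42 f(9,3)=48 f(9,5)=27 f(9,7)=8 f(9,9)=1
t=10: f(10,0)=42 f(10,2)=90 f(10,4)=75 f(10,6)=35 f(10,8)=9 f(10,10)=1
t=11: f(11,1)=132 f(11,3)=165 f(11,5)=110 f(11,7)=44 f(11,9)=10 f(11,11)=1
Σ_s f(11,s) = 462
P = 462/2048 = 231/1024

Answer: 231/1024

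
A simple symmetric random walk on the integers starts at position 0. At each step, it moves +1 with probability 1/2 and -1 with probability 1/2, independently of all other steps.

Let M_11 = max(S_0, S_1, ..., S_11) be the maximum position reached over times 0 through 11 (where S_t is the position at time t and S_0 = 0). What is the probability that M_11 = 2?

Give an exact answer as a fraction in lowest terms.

Answer: 165/1024

Derivation:
Let M_11 = max(S_0,...,S_11). Use the reflection principle: for j ≥ 1, #{paths with M_11 ≥ j} = #{S_11 ≥ j} + #{S_11 ≥ j+1}.
By reflection, #{M_11 ≥ 2} = #{S_11 ≥ 2} + #{S_11 ≥ 3} = 562 + 562 = 1124.
#{M_11 ≥ 3} = #{S_11 ≥ 3} + #{S_11 ≥ 4} = 562 + 232 = 794.
#{M_11 = 2} = 1124 - 794 = 330.
P(M_11 = 2) = 330/2048 = 165/1024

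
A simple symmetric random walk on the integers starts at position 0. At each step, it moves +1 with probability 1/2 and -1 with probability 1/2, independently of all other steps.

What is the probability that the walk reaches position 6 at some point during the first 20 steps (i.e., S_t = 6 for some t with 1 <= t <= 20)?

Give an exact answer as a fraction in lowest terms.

Answer: 24805/131072

Derivation:
Count via complement. Let g(t,s) = #length-t paths at position s with S_1..S_t all ≠ 6.
g(t,s) = g(t-1,s-1) + g(t-1,s+1) for s ≠ 6; g(t,6) = 0.
t=0: g(0,0)=1
t=1: g(1,-1)=1 g(1,1)=1
t=2: g(2,-2)=1 g(2,0)=2 g(2,2)=1
t=3: g(3,-3)=1 g(3,-1)=3 g(3,1)=3 g(3,3)=1
t=4: g(4,-4)=1 g(4,-2)=4 g(4,0)=6 g(4,2)=4 g(4,4)=1
t=5: g(5,-5)=1 g(5,-3)=5 g(5,-1)=10 g(5,1)=10 g(5,3)=5 g(5,5)=1
t=6: g(6,-6)=1 g(6,-4)=6 g(6,-2)=15 g(6,0)=20 g(6,2)=15 g(6,4)=6
t=7: g(7,-7)=1 g(7,-5)=7 g(7,-3)=21 g(7,-1)=35 g(7,1)=35 g(7,3)=21 g(7,5)=6
t=8: g(8,-8)=1 g(8,-6)=8 g(8,-4)=28 g(8,-2)=56 g(8,0)=70 g(8,2)=56 g(8,4)=27
t=9: g(9,-9)=1 g(9,-7)=9 g(9,-5)=36 g(9,-3)=84 g(9,-1)=126 g(9,1)=126 g(9,3)=83 g(9,5)=27
t=10: g(10,-10)=1 g(10,-8)=10 g(10,-6)=45 g(10,-4)=120 g(10,-2)=210 g(10,0)=252 g(10,2)=209 g(10,4)=110
t=11: g(11,-11)=1 g(11,-9)=11 g(11,-7)=55 g(11,-5)=165 g(11,-3)=330 g(11,-1)=462 g(11,1)=461 g(11,3)=319 g(11,5)=110
t=12: g(12,-12)=1 g(12,-10)=12 g(12,-8)=66 g(12,-6)=220 g(12,-4)=495 g(12,-2)=792 g(12,0)=923 g(12,2)=780 g(12,4)=429
t=13: g(13,-13)=1 g(13,-11)=13 g(13,-9)=78 g(13,-7)=286 g(13,-5)=715 g(13,-3)=1287 g(13,-1)=1715 g(13,1)=1703 g(13,3)=1209 g(13,5)=429
t=14: g(14,-14)=1 g(14,-12)=14 g(14,-10)=91 g(14,-8)=364 g(14,-6)=1001 g(14,-4)=2002 g(14,-2)=3002 g(14,0)=3418 g(14,2)=2912 g(14,4)=1638
t=15: g(15,-15)=1 g(15,-13)=15 g(15,-11)=105 g(15,-9)=455 g(15,-7)=1365 g(15,-5)=3003 g(15,-3)=5004 g(15,-1)=6420 g(15,1)=6330 g(15,3)=4550 g(15,5)=1638
t=16: g(16,-16)=1 g(16,-14)=16 g(16,-12)=120 g(16,-10)=560 g(16,-8)=1820 g(16,-6)=4368 g(16,-4)=8007 g(16,-2)=11424 g(16,0)=12750 g(16,2)=10880 g(16,4)=6188
t=17: g(17,-17)=1 g(17,-15)=17 g(17,-13)=136 g(17,-11)=680 g(17,-9)=2380 g(17,-7)=6188 g(17,-5)=12375 g(17,-3)=19431 g(17,-1)=24174 g(17,1)=23630 g(17,3)=17068 g(17,5)=6188
t=18: g(18,-18)=1 g(18,-16)=18 g(18,-14)=153 g(18,-12)=816 g(18,-10)=3060 g(18,-8)=8568 g(18,-6)=18563 g(18,-4)=31806 g(18,-2)=43605 g(18,0)=47804 g(18,2)=40698 g(18,4)=23256
t=19: g(19,-19)=1 g(19,-17)=19 g(19,-15)=171 g(19,-13)=969 g(19,-11)=3876 g(19,-9)=11628 g(19,-7)=27131 g(19,-5)=50369 g(19,-3)=75411 g(19,-1)=91409 g(19,1)=88502 g(19,3)=63954 g(19,5)=23256
t=20: g(20,-20)=1 g(20,-18)=20 g(20,-16)=190 g(20,-14)=1140 g(20,-12)=4845 g(20,-10)=15504 g(20,-8)=38759 g(20,-6)=77500 g(20,-4)=125780 g(20,-2)=166820 g(20,0)=179911 g(20,2)=152456 g(20,4)=87210
Paths never hitting 6: Σ_s g(20,s) = 850136
Paths hitting 6: 2^20 - 850136 = 198440
P = 198440/1048576 = 24805/131072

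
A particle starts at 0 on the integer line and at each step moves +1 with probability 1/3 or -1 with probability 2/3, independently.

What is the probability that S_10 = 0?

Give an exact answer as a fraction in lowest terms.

Answer: 896/6561

Derivation:
To be at 0 after 10 steps: need exactly 5 steps of +1 and 5 of -1.
Number of such sequences: C(10,5) = 252
Each has probability (1/3)^5 · (2/3)^5 = 32/59049
P = 252 · 32/59049 = 896/6561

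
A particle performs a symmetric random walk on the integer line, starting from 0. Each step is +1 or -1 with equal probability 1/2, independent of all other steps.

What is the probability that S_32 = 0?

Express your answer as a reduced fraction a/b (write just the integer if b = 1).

To return to 0 after 32 steps: need exactly 16 steps of +1 and 16 of -1.
Favorable paths: C(32,16) = 601080390
Total paths: 2^32 = 4294967296
P = 601080390/4294967296 = 300540195/2147483648

Answer: 300540195/2147483648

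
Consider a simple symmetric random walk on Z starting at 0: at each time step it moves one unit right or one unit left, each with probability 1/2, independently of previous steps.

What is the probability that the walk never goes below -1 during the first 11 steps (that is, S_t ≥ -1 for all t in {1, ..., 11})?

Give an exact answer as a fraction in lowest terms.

Answer: 231/512

Derivation:
Let f(t,s) = #length-t paths at position s with S_1..S_t all ≥ -1.
f(t,s) = f(t-1,s-1) + f(t-1,s+1) for s ≥ -1; f(t,s) = 0 for s < -1.
t=0: f(0,0)=1
t=1: f(1,-1)=1 f(1,1)=1
t=2: f(2,0)=2 f(2,2)=1
t=3: f(3,-1)=2 f(3,1)=3 f(3,3)=1
t=4: f(4,0)=5 f(4,2)=4 f(4,4)=1
t=5: f(5,-1)=5 f(5,1)=9 f(5,3)=5 f(5,5)=1
t=6: f(6,0)=14 f(6,2)=14 f(6,4)=6 f(6,6)=1
t=7: f(7,-1)=14 f(7,1)=28 f(7,3)=20 f(7,5)=7 f(7,7)=1
t=8: f(8,0)=42 f(8,2)=48 f(8,4)=27 f(8,6)=8 f(8,8)=1
t=9: f(9,-1)=42 f(9,1)=90 f(9,3)=75 f(9,5)=35 f(9,7)=9 f(9,9)=1
t=10: f(10,0)=132 f(10,2)=165 f(10,4)=110 f(10,6)=44 f(10,8)=10 f(10,10)=1
t=11: f(11,-1)=132 f(11,1)=297 f(11,3)=275 f(11,5)=154 f(11,7)=54 f(11,9)=11 f(11,11)=1
Σ_s f(11,s) = 924
P = 924/2048 = 231/512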